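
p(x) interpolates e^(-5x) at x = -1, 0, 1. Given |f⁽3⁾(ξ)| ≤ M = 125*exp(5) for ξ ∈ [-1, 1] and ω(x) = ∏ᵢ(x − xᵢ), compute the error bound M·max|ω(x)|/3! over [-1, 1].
125*sqrt(3)*exp(5)/27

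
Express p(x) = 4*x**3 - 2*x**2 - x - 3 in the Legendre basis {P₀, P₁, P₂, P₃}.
(-11/3)P₀ + (7/5)P₁ + (-4/3)P₂ + (8/5)P₃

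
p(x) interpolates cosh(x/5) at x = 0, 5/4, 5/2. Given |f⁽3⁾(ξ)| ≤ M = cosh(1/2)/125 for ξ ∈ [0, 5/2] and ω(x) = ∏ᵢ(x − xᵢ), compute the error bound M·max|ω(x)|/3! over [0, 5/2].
sqrt(3)*cosh(1/2)/1728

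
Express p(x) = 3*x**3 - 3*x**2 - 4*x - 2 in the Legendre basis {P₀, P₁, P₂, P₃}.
(-3)P₀ + (-11/5)P₁ + (-2)P₂ + (6/5)P₃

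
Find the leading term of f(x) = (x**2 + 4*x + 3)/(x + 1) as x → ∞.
x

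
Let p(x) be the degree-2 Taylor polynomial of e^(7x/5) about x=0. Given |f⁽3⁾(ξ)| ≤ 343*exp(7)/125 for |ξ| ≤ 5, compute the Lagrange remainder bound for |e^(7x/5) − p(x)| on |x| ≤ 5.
343*exp(7)/6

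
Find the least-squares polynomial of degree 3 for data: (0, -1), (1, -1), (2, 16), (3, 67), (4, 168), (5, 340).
-47/42 + (-451/252)x + (-61/84)x² + (53/18)x³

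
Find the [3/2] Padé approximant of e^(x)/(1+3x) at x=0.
(661*x**3/15090 + 2553*x**2/10060 + 1896*x/2515 + 1)/(-7429*x**2/10060 + 6926*x/2515 + 1)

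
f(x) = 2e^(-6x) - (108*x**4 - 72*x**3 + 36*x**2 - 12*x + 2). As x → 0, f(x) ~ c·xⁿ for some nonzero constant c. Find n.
5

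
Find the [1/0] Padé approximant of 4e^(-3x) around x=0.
4 - 12*x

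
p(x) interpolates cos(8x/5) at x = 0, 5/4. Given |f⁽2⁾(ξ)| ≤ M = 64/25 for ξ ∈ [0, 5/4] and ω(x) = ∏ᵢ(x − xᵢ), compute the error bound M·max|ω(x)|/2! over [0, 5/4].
1/2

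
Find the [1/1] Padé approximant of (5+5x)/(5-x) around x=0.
(x + 1)/(1 - x/5)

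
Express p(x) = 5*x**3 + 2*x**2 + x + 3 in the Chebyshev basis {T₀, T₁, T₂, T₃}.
(4)T₀ + (19/4)T₁ + T₂ + (5/4)T₃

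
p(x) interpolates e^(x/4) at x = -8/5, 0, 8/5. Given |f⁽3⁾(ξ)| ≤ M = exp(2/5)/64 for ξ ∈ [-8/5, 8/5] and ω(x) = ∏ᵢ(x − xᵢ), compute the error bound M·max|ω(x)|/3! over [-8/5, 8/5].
8*sqrt(3)*exp(2/5)/3375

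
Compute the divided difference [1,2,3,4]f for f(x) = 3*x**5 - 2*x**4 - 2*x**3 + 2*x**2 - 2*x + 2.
173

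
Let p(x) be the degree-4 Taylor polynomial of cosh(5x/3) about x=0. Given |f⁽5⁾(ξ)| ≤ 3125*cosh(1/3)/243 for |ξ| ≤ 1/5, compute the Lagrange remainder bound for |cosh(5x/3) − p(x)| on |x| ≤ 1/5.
cosh(1/3)/29160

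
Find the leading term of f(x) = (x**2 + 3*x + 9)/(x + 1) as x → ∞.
x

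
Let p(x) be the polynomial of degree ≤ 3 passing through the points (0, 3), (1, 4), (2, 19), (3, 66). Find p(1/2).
23/8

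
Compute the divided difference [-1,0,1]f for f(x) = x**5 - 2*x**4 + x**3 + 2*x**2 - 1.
0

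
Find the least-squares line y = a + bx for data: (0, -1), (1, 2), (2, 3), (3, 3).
a = -1/5, b = 13/10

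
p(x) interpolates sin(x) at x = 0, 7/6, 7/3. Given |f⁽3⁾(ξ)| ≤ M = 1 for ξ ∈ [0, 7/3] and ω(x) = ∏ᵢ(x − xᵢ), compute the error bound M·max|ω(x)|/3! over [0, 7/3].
343*sqrt(3)/5832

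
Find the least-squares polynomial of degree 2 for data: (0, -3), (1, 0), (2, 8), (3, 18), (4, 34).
-3 + (6/5)x + (2)x²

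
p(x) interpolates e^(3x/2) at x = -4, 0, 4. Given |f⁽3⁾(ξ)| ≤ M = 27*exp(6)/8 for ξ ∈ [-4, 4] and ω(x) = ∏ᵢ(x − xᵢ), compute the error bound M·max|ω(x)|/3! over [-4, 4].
8*sqrt(3)*exp(6)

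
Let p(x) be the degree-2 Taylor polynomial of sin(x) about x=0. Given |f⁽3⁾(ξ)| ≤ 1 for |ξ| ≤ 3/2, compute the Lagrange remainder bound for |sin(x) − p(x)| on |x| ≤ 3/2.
9/16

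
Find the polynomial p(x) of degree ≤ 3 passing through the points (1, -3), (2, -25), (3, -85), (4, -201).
-3*x**3 - x**2 + 2*x - 1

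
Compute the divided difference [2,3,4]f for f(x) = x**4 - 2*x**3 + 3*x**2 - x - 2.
40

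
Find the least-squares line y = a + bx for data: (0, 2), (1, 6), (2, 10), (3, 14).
a = 2, b = 4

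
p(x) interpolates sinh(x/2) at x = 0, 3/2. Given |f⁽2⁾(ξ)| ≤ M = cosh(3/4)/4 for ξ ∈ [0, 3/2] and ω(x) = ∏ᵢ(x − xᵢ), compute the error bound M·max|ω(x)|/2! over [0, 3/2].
9*cosh(3/4)/128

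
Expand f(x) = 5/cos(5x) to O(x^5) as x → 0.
5 + 125*x**2/2 + 15625*x**4/24 + O(x**5)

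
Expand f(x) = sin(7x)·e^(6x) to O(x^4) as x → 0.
7*x + 42*x**2 + 413*x**3/6 + O(x**4)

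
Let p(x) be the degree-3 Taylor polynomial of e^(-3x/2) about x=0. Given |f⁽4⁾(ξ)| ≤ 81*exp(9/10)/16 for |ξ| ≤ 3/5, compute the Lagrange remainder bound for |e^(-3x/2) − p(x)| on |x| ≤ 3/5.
2187*exp(9/10)/80000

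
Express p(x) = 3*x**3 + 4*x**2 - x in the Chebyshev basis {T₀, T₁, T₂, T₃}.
(2)T₀ + (5/4)T₁ + (2)T₂ + (3/4)T₃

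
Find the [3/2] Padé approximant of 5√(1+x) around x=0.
(5*x**3/32 + 45*x**2/16 + 15*x/2 + 5)/(3*x**2/16 + x + 1)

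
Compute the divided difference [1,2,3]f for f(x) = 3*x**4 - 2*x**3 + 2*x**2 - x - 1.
65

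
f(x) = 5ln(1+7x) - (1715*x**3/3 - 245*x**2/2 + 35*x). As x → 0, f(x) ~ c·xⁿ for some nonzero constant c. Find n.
4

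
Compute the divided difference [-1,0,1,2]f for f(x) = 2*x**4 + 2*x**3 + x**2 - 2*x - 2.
6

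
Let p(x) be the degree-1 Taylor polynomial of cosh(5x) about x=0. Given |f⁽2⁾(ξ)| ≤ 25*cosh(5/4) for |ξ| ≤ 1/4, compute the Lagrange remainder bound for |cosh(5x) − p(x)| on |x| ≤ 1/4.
25*cosh(5/4)/32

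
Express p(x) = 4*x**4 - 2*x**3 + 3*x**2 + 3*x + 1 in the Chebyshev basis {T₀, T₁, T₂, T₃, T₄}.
(4)T₀ + (3/2)T₁ + (7/2)T₂ + (-1/2)T₃ + (1/2)T₄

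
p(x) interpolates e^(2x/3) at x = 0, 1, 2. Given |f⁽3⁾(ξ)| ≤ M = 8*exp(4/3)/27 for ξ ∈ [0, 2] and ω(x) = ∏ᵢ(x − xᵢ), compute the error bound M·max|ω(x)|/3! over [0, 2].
8*sqrt(3)*exp(4/3)/729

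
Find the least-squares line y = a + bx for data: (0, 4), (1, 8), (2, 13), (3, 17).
a = 39/10, b = 22/5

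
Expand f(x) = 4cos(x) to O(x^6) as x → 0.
4 - 2*x**2 + x**4/6 + O(x**6)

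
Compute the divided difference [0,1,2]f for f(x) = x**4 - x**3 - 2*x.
4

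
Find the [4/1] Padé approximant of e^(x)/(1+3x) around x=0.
(7429*x**4/167160 + 3463*x**3/20895 + 6969*x**2/13930 + 6964*x/6965 + 1)/(20894*x/6965 + 1)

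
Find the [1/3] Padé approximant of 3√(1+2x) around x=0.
(21*x/4 + 3)/(x**3/8 - x**2/4 + 3*x/4 + 1)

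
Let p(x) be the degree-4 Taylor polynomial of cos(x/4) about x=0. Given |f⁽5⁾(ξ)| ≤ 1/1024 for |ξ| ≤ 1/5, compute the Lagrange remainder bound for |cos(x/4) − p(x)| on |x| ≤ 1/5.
1/384000000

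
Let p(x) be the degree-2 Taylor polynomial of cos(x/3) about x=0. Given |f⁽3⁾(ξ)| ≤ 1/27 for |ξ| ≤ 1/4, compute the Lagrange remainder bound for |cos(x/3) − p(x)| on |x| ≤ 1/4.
1/10368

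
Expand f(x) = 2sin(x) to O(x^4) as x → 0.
2*x - x**3/3 + O(x**4)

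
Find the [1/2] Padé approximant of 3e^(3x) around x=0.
(3*x + 3)/(3*x**2/2 - 2*x + 1)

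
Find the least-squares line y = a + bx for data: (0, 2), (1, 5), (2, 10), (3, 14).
a = 8/5, b = 41/10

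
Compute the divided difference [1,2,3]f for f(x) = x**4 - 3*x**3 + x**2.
8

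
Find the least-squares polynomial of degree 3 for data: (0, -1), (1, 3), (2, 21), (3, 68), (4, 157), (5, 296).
-16/21 + (-55/63)x + (23/12)x² + (73/36)x³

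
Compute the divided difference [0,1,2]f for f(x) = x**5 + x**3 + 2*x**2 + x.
20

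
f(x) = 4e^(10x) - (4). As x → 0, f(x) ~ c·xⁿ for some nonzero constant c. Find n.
1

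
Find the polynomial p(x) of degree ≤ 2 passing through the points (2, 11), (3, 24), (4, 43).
3*x**2 - 2*x + 3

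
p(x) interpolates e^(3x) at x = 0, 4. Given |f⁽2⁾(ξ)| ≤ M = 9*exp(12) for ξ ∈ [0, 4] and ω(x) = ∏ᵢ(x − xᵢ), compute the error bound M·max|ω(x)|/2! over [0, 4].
18*exp(12)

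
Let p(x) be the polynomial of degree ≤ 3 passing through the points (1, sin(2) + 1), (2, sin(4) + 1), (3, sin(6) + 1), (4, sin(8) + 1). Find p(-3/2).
385*sin(6)/16 - 105*sin(8)/16 + 1 + 231*sin(2)/16 - 495*sin(4)/16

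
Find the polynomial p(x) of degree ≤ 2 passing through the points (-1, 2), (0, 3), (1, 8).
2*x**2 + 3*x + 3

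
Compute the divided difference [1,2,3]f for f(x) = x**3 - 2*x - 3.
6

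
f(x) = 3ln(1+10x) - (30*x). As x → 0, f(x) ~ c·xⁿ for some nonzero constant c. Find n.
2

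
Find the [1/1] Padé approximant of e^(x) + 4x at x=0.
(49*x/10 + 1)/(1 - x/10)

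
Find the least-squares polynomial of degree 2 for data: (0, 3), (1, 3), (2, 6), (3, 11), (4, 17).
14/5 + (-2/5)x + x²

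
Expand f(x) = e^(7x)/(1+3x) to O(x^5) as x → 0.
1 + 4*x + 25*x**2/2 + 59*x**3/3 + 985*x**4/24 + O(x**5)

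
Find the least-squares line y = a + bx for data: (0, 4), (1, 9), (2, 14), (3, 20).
a = 19/5, b = 53/10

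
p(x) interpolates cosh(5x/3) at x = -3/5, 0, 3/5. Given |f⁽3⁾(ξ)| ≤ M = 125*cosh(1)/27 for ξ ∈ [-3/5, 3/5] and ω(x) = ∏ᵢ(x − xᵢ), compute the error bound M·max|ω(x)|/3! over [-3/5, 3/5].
sqrt(3)*cosh(1)/27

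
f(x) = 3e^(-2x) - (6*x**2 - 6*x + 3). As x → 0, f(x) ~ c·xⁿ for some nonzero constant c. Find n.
3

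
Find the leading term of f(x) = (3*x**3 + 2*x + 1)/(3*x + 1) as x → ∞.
x**2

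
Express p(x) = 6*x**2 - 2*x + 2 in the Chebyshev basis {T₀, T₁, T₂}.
(5)T₀ + (-2)T₁ + (3)T₂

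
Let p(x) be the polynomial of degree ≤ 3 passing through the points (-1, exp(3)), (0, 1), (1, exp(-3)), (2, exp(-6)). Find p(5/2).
((21 - 5*exp(3))*exp(6) - 35*exp(3) + 35)*exp(-6)/16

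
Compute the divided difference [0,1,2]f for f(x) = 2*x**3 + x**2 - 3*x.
7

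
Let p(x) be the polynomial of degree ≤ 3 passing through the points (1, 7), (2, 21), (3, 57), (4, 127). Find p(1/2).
9/2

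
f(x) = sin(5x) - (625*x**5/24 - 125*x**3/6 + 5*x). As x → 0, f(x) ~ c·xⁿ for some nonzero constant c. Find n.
7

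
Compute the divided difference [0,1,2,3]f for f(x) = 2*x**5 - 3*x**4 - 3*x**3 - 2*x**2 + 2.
29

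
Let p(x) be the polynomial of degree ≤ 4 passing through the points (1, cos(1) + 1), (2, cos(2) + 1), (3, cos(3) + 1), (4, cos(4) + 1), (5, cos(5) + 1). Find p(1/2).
189*cos(3)/64 + 35*cos(5)/128 - 45*cos(4)/32 + 1 + 315*cos(1)/128 - 105*cos(2)/32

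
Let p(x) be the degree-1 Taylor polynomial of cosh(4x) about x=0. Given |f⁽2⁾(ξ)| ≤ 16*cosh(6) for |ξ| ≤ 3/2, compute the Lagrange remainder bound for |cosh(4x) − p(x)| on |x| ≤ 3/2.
18*cosh(6)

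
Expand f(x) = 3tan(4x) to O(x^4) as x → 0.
12*x + 64*x**3 + O(x**4)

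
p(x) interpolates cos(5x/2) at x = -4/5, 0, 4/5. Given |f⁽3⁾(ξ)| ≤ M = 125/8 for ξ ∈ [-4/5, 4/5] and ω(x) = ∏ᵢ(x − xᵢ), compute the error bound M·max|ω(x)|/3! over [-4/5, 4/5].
8*sqrt(3)/27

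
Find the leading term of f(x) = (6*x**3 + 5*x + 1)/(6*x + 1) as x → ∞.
x**2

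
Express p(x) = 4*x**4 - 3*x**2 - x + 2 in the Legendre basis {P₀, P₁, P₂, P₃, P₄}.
(9/5)P₀ - P₁ + (2/7)P₂ + (32/35)P₄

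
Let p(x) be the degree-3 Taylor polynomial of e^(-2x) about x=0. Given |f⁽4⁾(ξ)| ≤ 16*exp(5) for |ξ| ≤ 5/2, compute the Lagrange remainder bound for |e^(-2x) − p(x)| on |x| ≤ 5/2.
625*exp(5)/24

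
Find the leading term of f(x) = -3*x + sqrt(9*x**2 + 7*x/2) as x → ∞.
7/12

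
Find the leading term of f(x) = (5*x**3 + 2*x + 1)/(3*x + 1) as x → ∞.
5*x**2/3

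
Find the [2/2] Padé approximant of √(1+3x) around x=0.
(45*x**2/16 + 15*x/4 + 1)/(9*x**2/16 + 9*x/4 + 1)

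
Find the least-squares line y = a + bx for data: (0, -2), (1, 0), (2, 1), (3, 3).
a = -19/10, b = 8/5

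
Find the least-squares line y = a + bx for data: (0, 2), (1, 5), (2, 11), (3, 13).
a = 19/10, b = 39/10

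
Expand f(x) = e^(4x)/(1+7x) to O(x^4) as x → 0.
1 - 3*x + 29*x**2 - 577*x**3/3 + O(x**4)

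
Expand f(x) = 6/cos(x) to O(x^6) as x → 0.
6 + 3*x**2 + 5*x**4/4 + O(x**6)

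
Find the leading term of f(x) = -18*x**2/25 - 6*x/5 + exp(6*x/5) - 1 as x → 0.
36*x**3/125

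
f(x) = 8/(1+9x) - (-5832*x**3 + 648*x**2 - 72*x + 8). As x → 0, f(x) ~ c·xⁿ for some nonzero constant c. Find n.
4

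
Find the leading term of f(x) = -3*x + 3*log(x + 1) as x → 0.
-3*x**2/2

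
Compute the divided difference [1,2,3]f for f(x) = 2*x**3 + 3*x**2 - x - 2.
15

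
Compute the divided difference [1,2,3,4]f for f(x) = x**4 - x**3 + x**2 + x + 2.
9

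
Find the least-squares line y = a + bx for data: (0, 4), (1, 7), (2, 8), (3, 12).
a = 4, b = 5/2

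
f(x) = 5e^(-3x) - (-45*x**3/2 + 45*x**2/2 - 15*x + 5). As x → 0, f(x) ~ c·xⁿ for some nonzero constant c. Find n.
4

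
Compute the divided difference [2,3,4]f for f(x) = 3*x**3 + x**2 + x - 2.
28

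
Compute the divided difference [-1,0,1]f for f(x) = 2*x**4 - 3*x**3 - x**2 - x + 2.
1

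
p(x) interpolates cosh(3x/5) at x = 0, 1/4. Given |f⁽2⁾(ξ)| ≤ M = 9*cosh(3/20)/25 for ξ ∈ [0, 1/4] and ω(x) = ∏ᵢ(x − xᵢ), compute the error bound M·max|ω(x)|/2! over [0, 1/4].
9*cosh(3/20)/3200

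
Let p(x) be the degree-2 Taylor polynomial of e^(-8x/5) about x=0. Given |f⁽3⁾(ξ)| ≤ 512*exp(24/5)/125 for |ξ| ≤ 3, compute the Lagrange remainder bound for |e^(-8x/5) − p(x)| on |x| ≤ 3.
2304*exp(24/5)/125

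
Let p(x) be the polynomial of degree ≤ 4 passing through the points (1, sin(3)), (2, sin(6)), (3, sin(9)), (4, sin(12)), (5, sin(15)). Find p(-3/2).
3003*sin(3)/128 + 1155*sin(15)/128 - 2145*sin(6)/32 - 1365*sin(12)/32 + 5005*sin(9)/64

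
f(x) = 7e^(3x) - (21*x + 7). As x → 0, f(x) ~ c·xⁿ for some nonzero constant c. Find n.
2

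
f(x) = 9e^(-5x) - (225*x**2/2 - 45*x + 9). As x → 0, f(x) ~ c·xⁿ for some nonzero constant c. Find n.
3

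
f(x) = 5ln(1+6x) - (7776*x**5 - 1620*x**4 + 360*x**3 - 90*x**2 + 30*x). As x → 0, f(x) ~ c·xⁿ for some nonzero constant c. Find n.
6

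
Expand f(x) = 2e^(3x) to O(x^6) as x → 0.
2 + 6*x + 9*x**2 + 9*x**3 + 27*x**4/4 + 81*x**5/20 + O(x**6)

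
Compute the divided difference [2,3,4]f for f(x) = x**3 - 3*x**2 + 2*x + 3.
6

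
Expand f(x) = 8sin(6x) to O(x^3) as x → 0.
48*x + O(x**3)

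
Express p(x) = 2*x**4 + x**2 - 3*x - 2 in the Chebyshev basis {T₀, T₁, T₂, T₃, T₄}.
(-3/4)T₀ + (-3)T₁ + (3/2)T₂ + (1/4)T₄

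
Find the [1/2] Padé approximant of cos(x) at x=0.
1/(x**2/2 + 1)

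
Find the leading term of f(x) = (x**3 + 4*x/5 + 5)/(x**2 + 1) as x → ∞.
x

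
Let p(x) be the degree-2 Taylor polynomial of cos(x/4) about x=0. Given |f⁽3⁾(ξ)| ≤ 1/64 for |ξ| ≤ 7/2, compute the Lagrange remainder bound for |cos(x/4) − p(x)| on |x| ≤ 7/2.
343/3072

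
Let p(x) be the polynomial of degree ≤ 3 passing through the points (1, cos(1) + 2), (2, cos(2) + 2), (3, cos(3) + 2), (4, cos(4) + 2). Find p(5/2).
9*cos(3)/16 + 9*cos(2)/16 - cos(1)/16 - cos(4)/16 + 2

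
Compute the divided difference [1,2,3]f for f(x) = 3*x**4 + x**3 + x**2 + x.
82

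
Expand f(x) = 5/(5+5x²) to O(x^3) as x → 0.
1 - x**2 + O(x**3)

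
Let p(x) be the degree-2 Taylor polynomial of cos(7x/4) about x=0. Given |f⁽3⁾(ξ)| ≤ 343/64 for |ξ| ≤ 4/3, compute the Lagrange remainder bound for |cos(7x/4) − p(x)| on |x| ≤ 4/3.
343/162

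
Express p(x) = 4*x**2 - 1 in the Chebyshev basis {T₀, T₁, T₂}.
T₀ + (2)T₂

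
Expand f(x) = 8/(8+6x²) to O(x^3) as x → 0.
1 - 3*x**2/4 + O(x**3)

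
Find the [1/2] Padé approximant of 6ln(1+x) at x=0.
6*x/(-x**2/12 + x/2 + 1)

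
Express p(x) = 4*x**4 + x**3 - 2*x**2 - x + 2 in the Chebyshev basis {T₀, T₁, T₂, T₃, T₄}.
(5/2)T₀ + (-1/4)T₁ + T₂ + (1/4)T₃ + (1/2)T₄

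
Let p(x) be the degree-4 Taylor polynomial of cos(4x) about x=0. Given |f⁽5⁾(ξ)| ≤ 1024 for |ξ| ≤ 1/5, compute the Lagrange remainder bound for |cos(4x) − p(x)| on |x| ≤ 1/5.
128/46875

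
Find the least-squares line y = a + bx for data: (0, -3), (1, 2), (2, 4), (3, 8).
a = -5/2, b = 7/2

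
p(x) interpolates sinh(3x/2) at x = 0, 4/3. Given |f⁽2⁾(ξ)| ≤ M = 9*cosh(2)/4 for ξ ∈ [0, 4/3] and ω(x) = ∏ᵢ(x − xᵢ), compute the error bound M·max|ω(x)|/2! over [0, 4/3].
cosh(2)/2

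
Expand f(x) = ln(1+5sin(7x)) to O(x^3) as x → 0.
35*x - 1225*x**2/2 + O(x**3)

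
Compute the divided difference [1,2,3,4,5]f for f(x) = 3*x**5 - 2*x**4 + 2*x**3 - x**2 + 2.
43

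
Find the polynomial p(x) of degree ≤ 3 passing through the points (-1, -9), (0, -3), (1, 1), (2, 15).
2*x**3 - x**2 + 3*x - 3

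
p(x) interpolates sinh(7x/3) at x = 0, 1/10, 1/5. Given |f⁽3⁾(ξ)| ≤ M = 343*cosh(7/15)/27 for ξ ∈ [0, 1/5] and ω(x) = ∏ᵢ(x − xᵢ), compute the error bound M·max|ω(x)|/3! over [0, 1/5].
343*sqrt(3)*cosh(7/15)/729000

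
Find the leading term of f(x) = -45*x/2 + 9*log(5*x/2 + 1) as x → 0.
-225*x**2/8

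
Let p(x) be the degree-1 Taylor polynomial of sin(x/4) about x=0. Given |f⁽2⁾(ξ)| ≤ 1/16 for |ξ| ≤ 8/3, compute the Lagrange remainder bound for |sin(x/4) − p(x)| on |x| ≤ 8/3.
2/9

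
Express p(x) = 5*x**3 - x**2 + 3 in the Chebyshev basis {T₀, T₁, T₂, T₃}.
(5/2)T₀ + (15/4)T₁ + (-1/2)T₂ + (5/4)T₃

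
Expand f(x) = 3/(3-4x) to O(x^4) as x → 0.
1 + 4*x/3 + 16*x**2/9 + 64*x**3/27 + O(x**4)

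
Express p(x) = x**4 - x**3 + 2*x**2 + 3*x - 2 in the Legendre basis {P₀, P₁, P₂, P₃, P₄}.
(-17/15)P₀ + (12/5)P₁ + (40/21)P₂ + (-2/5)P₃ + (8/35)P₄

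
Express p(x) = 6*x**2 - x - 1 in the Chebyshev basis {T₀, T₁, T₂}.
(2)T₀ - T₁ + (3)T₂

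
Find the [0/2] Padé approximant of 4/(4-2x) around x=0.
1/(1 - x/2)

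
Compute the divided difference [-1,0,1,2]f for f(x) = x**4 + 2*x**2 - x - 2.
2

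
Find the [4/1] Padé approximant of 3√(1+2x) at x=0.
(9*x**4/40 - 3*x**3/5 + 27*x**2/10 + 36*x/5 + 3)/(7*x/5 + 1)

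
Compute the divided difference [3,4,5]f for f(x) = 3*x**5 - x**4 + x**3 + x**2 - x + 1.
1896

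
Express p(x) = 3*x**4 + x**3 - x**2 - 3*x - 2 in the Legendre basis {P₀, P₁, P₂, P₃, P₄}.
(-26/15)P₀ + (-12/5)P₁ + (22/21)P₂ + (2/5)P₃ + (24/35)P₄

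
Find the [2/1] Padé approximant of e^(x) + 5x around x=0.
(-3*x**2/2 + 17*x/3 + 1)/(1 - x/3)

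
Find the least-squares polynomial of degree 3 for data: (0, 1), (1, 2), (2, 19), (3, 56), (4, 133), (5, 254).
55/63 + (-227/189)x + (10/9)x² + (50/27)x³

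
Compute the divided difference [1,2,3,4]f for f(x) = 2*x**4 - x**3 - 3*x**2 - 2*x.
19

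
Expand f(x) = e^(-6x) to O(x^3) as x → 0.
1 - 6*x + 18*x**2 + O(x**3)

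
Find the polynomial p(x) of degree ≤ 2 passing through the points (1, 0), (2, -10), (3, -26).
-3*x**2 - x + 4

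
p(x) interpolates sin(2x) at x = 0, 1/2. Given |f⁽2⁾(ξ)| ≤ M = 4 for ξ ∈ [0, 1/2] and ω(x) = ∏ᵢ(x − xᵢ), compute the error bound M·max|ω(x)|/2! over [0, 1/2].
1/8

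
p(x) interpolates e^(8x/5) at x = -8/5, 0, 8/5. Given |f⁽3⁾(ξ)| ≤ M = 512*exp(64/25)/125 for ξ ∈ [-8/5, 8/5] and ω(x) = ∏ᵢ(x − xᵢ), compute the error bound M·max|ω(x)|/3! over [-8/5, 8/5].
262144*sqrt(3)*exp(64/25)/421875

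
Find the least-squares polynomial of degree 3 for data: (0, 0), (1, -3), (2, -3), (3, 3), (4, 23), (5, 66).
-29/126 + (-13/108)x + (-775/252)x² + (31/27)x³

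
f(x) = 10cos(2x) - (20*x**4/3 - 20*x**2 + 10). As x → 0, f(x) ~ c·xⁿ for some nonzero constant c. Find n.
6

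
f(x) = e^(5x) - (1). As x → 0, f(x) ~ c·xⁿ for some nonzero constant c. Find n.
1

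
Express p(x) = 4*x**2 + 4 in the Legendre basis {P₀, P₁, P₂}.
(16/3)P₀ + (8/3)P₂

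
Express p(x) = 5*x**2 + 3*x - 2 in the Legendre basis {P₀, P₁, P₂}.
(-1/3)P₀ + (3)P₁ + (10/3)P₂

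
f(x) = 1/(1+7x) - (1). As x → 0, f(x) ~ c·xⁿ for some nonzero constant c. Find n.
1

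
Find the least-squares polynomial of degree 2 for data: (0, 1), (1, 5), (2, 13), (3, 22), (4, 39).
44/35 + (111/70)x + (27/14)x²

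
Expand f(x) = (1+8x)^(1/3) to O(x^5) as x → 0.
1 + 8*x/3 - 64*x**2/9 + 2560*x**3/81 - 40960*x**4/243 + O(x**5)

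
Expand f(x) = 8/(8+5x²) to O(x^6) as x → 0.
1 - 5*x**2/8 + 25*x**4/64 + O(x**6)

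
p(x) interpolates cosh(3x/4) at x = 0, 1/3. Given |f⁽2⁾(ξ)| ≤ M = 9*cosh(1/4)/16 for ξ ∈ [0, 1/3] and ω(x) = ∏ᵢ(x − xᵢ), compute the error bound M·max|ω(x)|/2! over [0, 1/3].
cosh(1/4)/128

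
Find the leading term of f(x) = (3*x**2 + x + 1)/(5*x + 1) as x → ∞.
3*x/5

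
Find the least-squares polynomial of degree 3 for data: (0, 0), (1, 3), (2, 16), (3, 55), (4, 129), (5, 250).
23/126 + (43/756)x + (43/252)x² + (53/27)x³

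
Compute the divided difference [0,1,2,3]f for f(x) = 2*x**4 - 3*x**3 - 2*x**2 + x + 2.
9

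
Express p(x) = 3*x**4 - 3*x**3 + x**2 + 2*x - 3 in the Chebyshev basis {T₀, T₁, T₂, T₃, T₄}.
(-11/8)T₀ + (-1/4)T₁ + (2)T₂ + (-3/4)T₃ + (3/8)T₄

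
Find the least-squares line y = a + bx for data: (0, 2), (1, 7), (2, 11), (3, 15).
a = 23/10, b = 43/10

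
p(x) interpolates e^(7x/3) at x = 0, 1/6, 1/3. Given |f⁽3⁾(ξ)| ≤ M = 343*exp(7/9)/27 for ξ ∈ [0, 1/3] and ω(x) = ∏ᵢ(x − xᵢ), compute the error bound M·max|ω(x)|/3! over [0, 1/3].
343*sqrt(3)*exp(7/9)/157464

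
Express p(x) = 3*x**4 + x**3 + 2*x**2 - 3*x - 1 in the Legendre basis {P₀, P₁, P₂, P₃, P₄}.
(4/15)P₀ + (-12/5)P₁ + (64/21)P₂ + (2/5)P₃ + (24/35)P₄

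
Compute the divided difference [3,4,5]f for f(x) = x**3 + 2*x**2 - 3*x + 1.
14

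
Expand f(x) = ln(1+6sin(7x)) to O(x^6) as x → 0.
42*x - 882*x**2 + 24353*x**3 - 763518*x**4 + 102136139*x**5/4 + O(x**6)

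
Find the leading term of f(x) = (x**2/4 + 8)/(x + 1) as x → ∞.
x/4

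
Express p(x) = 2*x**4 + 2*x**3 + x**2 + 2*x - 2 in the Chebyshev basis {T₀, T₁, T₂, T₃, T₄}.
(-3/4)T₀ + (7/2)T₁ + (3/2)T₂ + (1/2)T₃ + (1/4)T₄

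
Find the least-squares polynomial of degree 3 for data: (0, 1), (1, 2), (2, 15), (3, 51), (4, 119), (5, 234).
8/9 + (-215/378)x + (5/63)x² + (101/54)x³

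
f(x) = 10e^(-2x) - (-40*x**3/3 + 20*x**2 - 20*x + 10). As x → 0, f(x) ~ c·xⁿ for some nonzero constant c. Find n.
4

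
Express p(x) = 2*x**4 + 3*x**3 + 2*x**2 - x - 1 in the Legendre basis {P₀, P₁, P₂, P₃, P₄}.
(1/15)P₀ + (4/5)P₁ + (52/21)P₂ + (6/5)P₃ + (16/35)P₄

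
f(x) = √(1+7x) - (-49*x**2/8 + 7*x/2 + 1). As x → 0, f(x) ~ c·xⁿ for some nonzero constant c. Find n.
3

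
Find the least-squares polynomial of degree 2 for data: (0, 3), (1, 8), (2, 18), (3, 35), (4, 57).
107/35 + (25/14)x + (41/14)x²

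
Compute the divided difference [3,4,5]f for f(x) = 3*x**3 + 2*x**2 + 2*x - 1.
38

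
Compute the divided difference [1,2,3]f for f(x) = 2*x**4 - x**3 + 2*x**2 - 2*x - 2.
46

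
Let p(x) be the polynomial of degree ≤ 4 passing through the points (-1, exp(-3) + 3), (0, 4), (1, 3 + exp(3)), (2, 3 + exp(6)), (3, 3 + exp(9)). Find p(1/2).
(-5 + (-20*exp(6) + 444 + 90*exp(3) + 3*exp(9))*exp(3))*exp(-3)/128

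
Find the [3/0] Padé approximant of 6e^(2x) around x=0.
8*x**3 + 12*x**2 + 12*x + 6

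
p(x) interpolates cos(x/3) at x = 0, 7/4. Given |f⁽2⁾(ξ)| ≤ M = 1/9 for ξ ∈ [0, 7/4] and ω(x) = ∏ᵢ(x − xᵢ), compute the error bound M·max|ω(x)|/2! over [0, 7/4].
49/1152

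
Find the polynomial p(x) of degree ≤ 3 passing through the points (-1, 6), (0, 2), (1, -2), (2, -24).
-3*x**3 - x + 2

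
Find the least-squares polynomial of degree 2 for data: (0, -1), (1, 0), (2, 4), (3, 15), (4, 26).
-8/7 + (-57/70)x + (27/14)x²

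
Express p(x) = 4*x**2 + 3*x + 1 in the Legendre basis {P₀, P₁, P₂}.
(7/3)P₀ + (3)P₁ + (8/3)P₂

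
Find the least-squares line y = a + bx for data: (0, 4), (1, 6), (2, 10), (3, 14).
a = 17/5, b = 17/5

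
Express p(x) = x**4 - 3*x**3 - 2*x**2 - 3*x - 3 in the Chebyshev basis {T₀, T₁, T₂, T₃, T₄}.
(-29/8)T₀ + (-21/4)T₁ + (-1/2)T₂ + (-3/4)T₃ + (1/8)T₄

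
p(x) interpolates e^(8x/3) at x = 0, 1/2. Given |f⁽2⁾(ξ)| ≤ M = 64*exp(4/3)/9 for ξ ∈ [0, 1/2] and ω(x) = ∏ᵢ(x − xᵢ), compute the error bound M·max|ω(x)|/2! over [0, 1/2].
2*exp(4/3)/9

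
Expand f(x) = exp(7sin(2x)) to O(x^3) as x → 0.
1 + 14*x + 98*x**2 + O(x**3)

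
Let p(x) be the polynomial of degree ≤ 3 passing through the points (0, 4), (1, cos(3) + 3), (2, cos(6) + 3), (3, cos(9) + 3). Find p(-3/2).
-35*cos(9)/16 + 135*cos(6)/16 + 153/16 - 189*cos(3)/16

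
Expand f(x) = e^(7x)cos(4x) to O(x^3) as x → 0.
1 + 7*x + 33*x**2/2 + O(x**3)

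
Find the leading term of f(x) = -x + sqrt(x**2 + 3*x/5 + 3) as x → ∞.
3/10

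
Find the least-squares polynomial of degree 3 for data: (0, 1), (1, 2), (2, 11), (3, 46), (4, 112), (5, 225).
7/6 + (-325/252)x + (-43/84)x² + (35/18)x³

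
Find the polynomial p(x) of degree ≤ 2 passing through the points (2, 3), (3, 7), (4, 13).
x**2 - x + 1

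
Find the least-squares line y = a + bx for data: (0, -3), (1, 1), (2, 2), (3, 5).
a = -5/2, b = 5/2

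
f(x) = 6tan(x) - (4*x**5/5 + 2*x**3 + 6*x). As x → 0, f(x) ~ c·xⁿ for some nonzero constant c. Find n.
7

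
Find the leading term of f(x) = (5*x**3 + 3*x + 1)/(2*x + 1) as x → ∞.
5*x**2/2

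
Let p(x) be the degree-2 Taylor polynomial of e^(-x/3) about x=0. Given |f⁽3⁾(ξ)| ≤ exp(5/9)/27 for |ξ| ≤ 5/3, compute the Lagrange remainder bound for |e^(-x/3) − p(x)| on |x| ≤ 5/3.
125*exp(5/9)/4374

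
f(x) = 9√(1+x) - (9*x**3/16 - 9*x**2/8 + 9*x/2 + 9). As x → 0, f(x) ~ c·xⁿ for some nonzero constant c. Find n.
4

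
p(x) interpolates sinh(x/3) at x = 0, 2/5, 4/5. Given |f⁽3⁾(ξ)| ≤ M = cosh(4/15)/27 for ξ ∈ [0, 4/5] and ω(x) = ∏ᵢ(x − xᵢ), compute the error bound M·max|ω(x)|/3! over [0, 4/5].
8*sqrt(3)*cosh(4/15)/91125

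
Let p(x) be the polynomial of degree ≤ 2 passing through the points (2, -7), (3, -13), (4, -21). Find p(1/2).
-7/4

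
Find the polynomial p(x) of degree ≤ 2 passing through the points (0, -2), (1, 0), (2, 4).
x**2 + x - 2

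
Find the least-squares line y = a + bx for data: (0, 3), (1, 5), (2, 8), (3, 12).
a = 5/2, b = 3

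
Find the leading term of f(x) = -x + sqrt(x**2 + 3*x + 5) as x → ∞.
3/2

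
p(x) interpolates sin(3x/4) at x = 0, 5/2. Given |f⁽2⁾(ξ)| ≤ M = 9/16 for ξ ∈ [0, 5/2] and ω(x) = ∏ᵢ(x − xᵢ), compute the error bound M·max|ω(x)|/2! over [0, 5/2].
225/512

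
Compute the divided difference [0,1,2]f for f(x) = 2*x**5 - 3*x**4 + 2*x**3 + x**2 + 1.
16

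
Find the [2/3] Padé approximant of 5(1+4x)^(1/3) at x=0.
(280*x**2/9 + 80*x/3 + 5)/(-32*x**3/81 + 8*x**2/3 + 4*x + 1)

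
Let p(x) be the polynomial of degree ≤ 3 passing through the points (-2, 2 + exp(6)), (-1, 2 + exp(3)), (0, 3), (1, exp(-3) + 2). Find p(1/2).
(5 + (-5*exp(3) + 47 + exp(6))*exp(3))*exp(-3)/16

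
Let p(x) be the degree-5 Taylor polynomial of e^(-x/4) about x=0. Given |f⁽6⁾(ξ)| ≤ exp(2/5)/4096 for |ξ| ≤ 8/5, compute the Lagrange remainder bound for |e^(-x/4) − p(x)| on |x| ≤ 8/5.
4*exp(2/5)/703125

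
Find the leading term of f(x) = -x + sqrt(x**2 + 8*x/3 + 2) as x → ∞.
4/3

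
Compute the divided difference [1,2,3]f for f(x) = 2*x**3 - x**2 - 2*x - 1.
11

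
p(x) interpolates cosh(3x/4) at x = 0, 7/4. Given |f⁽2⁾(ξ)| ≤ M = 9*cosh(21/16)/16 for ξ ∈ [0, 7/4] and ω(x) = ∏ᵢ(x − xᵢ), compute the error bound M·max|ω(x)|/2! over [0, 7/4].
441*cosh(21/16)/2048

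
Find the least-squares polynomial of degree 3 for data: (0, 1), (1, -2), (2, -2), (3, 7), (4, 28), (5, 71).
113/126 + (-1523/756)x + (-407/252)x² + (26/27)x³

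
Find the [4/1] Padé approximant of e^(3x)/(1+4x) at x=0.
(150201*x**4/38840 + 21159*x**3/4855 + 43857*x**2/9710 + 14484*x/4855 + 1)/(19339*x/4855 + 1)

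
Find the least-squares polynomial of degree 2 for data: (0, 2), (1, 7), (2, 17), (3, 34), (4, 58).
78/35 + (73/70)x + (45/14)x²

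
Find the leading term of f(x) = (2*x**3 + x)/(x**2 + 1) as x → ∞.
2*x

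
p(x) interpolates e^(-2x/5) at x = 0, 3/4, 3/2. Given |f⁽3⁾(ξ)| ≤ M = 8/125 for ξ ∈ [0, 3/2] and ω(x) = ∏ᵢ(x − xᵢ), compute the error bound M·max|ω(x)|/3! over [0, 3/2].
sqrt(3)/1000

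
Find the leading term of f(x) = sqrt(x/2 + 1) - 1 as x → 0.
x/4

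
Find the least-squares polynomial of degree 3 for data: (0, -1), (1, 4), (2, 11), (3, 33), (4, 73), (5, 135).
-40/63 + (485/189)x + (-31/252)x² + (109/108)x³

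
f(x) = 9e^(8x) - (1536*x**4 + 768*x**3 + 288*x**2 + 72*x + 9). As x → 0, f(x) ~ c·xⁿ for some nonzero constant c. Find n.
5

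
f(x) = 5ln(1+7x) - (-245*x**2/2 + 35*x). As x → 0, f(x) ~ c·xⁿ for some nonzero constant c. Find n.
3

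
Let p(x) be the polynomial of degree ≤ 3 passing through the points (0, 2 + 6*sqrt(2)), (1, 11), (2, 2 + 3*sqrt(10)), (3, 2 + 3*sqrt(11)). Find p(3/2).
-3*sqrt(11)/16 - 3*sqrt(2)/8 + 27*sqrt(10)/16 + 113/16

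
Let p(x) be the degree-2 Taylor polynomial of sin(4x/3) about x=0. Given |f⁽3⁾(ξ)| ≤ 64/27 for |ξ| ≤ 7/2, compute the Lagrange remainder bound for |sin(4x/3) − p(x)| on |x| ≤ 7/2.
1372/81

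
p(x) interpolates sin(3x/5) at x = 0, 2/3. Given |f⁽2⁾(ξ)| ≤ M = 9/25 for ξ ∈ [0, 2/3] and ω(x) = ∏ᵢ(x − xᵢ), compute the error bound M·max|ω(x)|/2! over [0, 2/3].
1/50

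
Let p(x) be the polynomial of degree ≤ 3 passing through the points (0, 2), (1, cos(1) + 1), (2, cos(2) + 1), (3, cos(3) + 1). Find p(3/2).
9*cos(2)/16 - cos(3)/16 + 9*cos(1)/16 + 15/16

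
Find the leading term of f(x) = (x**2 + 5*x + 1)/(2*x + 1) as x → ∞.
x/2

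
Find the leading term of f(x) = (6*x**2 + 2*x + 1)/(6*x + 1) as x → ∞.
x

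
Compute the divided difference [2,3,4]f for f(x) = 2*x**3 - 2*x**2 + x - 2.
16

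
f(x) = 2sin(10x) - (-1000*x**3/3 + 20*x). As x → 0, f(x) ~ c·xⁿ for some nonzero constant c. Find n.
5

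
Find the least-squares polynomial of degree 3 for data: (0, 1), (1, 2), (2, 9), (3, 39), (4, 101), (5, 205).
9/7 + (-37/42)x + (-5/4)x² + (23/12)x³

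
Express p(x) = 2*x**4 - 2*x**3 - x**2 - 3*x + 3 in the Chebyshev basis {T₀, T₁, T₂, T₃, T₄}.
(13/4)T₀ + (-9/2)T₁ + (1/2)T₂ + (-1/2)T₃ + (1/4)T₄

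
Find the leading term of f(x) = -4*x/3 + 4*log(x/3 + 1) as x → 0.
-2*x**2/9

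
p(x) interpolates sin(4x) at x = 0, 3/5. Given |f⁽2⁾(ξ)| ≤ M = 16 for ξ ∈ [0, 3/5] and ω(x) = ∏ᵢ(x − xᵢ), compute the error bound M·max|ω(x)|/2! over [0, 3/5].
18/25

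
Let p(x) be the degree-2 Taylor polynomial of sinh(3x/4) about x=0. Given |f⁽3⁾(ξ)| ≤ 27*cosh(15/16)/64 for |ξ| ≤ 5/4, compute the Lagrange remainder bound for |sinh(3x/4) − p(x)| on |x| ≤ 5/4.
1125*cosh(15/16)/8192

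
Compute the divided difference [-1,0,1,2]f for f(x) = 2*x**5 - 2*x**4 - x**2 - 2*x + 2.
6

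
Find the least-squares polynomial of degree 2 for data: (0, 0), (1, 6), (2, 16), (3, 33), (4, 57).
12/35 + (127/70)x + (43/14)x²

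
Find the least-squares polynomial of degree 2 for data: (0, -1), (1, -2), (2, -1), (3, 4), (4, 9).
-39/35 + (-69/35)x + (8/7)x²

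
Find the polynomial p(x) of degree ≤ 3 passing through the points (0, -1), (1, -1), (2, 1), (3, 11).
x**3 - 2*x**2 + x - 1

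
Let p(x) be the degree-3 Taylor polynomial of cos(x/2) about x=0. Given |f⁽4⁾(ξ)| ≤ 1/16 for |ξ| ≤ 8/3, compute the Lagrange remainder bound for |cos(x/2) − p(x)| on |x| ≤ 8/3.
32/243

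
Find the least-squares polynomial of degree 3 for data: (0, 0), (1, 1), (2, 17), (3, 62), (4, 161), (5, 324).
5/126 + (-65/756)x + (-461/252)x² + (80/27)x³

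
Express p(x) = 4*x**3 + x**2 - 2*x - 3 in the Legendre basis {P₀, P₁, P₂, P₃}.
(-8/3)P₀ + (2/5)P₁ + (2/3)P₂ + (8/5)P₃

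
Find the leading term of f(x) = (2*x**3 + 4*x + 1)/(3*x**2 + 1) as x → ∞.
2*x/3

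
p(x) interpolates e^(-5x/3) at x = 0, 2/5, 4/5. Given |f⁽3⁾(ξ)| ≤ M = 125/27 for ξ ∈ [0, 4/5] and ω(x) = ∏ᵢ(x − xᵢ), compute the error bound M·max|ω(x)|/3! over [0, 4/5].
8*sqrt(3)/729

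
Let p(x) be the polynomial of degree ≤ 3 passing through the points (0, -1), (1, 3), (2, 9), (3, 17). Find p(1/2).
3/4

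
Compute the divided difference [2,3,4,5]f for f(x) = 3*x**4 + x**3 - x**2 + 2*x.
43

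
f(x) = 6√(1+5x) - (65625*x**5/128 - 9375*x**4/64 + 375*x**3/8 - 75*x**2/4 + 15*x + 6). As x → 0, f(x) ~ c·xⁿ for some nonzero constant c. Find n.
6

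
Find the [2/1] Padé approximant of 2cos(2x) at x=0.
2 - 4*x**2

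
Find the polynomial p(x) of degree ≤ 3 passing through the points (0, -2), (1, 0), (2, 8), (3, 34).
2*x**3 - 3*x**2 + 3*x - 2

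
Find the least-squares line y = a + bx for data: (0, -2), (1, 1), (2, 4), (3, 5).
a = -8/5, b = 12/5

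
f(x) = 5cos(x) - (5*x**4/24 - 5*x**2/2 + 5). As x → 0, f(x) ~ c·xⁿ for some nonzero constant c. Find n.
6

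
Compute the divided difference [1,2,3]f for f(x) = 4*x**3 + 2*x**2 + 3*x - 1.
26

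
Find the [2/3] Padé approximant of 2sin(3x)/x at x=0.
(6 - 63*x**2/10)/(9*x**2/20 + 1)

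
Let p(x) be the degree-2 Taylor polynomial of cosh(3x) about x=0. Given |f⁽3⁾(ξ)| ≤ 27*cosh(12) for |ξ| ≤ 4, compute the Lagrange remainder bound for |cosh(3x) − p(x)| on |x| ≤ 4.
288*cosh(12)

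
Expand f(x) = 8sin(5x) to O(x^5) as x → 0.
40*x - 500*x**3/3 + O(x**5)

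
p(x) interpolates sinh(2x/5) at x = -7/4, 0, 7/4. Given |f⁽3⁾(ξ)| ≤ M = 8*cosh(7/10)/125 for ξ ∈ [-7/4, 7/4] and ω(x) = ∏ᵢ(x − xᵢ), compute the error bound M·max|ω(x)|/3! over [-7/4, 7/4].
343*sqrt(3)*cosh(7/10)/27000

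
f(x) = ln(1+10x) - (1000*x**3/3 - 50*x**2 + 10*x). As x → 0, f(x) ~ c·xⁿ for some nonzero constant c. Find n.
4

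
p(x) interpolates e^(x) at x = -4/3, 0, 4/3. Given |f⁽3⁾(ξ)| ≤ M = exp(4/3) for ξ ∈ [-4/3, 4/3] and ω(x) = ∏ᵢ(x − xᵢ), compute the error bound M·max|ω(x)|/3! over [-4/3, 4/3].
64*sqrt(3)*exp(4/3)/729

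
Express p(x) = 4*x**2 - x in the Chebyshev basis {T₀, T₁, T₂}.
(2)T₀ - T₁ + (2)T₂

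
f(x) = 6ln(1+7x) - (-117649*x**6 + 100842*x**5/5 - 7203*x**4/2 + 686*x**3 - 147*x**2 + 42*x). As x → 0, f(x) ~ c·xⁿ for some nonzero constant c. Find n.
7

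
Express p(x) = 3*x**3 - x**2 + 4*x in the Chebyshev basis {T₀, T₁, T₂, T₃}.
(-1/2)T₀ + (25/4)T₁ + (-1/2)T₂ + (3/4)T₃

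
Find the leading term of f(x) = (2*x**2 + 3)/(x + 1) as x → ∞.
2*x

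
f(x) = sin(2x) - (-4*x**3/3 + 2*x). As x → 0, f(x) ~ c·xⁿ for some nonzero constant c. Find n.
5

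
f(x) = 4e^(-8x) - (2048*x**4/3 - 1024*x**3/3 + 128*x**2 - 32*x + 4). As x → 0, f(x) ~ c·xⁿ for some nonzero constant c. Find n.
5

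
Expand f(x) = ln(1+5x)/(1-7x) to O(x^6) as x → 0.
5*x + 45*x**2/2 + 1195*x**3/6 + 14855*x**4/12 + 111485*x**5/12 + O(x**6)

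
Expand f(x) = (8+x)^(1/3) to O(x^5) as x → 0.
2 + x/12 - x**2/288 + 5*x**3/20736 - 5*x**4/248832 + O(x**5)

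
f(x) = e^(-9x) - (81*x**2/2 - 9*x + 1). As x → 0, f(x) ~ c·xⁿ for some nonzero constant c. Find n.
3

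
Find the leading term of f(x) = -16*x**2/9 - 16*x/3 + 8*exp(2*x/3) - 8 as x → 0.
32*x**3/81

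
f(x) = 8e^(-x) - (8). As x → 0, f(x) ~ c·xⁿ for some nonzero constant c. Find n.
1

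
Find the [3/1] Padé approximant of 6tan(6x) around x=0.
432*x**3 + 36*x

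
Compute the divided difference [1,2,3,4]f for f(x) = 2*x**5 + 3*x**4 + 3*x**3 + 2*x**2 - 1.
163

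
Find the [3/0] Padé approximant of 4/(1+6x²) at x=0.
4 - 24*x**2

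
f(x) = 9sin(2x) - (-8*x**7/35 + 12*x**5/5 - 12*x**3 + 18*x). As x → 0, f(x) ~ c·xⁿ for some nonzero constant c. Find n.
9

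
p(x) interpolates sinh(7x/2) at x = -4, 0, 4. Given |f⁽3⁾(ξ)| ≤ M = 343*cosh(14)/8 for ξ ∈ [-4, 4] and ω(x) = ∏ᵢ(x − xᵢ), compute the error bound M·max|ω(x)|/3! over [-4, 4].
2744*sqrt(3)*cosh(14)/27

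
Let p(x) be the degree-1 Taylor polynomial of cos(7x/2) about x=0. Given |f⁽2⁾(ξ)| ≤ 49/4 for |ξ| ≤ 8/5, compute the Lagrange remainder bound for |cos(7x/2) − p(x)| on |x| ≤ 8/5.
392/25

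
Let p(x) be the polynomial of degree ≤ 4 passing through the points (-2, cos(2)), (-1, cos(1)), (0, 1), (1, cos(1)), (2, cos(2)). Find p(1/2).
-cos(2)/64 + 5*cos(1)/16 + 45/64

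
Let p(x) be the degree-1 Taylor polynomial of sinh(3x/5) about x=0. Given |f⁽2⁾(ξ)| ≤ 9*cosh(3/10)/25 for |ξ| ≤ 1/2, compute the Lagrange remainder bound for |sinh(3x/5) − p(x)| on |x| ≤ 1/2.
9*cosh(3/10)/200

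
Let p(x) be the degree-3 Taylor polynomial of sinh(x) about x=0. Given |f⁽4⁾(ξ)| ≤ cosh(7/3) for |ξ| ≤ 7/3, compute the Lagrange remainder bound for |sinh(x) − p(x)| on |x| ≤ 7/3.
2401*cosh(7/3)/1944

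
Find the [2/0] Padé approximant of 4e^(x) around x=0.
2*x**2 + 4*x + 4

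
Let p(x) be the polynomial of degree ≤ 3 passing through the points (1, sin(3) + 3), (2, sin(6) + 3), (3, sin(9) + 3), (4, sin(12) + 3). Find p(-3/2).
231*sin(3)/16 + 3 - 105*sin(12)/16 - 495*sin(6)/16 + 385*sin(9)/16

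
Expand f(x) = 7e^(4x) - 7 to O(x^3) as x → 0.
28*x + 56*x**2 + O(x**3)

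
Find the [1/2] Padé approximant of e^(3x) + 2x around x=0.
(169*x/41 + 1)/(-9*x**2/82 - 36*x/41 + 1)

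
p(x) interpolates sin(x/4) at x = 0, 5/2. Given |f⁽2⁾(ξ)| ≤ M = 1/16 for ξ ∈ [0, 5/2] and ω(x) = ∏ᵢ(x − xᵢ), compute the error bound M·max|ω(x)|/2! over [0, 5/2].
25/512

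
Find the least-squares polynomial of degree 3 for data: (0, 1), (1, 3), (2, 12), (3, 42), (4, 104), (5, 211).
19/18 + (1511/756)x + (-293/126)x² + (223/108)x³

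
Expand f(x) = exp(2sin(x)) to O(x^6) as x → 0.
1 + 2*x + 2*x**2 + x**3 - 23*x**5/60 + O(x**6)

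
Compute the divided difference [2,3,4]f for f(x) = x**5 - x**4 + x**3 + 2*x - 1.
239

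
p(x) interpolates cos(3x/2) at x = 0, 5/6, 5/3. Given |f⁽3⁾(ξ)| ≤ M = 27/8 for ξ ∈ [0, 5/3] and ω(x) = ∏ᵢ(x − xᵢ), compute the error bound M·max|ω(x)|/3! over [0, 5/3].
125*sqrt(3)/1728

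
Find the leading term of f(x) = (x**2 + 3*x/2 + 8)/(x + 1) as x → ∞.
x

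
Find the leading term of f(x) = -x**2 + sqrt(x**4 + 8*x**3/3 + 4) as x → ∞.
4*x/3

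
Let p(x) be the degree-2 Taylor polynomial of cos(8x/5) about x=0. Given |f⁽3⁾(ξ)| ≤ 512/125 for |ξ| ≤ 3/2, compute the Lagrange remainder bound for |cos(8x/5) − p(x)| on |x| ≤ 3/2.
288/125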